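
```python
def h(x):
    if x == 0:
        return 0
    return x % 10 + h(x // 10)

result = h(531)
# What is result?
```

Sum of digits of 531: 1 + 3 + 5 = 9

Answer: 9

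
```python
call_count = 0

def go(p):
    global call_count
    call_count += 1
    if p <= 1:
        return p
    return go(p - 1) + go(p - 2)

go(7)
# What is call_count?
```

Calls(p) = 1 + Calls(p-1) + Calls(p-2); Calls(0)=Calls(1)=1. For p=7 this gives 41.

Answer: 41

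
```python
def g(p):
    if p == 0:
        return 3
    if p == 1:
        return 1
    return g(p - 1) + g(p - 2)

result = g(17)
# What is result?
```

Build up from base cases: g(0)=3, g(1)=1, g(2)=4, g(3)=5, g(4)=9, g(5)=14, g(6)=23, ..., g(17)=4558

Answer: 4558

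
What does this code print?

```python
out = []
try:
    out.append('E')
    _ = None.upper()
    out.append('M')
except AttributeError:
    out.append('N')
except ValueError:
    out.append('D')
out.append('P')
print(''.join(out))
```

Execution trace: 'E' (try body) → 'N' (except AttributeError) → 'P' (after the try/except). Output: ENP

Answer: ENP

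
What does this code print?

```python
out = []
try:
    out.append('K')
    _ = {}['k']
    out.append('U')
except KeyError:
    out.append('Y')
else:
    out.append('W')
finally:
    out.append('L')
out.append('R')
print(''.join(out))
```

Execution trace: 'K' (try body) → 'Y' (except KeyError) → 'L' (finally) → 'R' (after the try/except). Output: KYLR

Answer: KYLR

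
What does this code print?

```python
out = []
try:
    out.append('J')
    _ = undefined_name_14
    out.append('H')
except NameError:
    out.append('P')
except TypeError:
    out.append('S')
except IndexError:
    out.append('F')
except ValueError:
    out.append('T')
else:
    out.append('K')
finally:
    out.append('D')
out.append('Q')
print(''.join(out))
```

Execution trace: 'J' (try body) → 'P' (except NameError) → 'D' (finally) → 'Q' (after the try/except). Output: JPDQ

Answer: JPDQ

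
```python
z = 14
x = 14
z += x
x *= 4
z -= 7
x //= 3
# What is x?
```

Trace:
`z = 14` → z = 14
`x = 14` → x = 14
`z += x` → z = 28
`x *= 4` → x = 56
`z -= 7` → z = 21
`x //= 3` → x = 18
So x = 18

Answer: 18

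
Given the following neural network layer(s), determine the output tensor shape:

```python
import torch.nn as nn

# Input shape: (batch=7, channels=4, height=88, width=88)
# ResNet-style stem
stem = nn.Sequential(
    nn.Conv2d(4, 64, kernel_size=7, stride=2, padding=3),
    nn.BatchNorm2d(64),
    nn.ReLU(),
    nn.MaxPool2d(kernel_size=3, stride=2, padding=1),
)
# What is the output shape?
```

Input: (7, 4, 88, 88) -> after Conv2d 7x7 stride=2: (7, 64, 44, 44) -> Output: (7, 64, 22, 22)

Answer: (7, 64, 22, 22)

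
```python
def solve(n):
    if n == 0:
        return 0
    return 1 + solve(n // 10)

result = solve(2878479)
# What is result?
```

Count of digits of 2878479: 7

Answer: 7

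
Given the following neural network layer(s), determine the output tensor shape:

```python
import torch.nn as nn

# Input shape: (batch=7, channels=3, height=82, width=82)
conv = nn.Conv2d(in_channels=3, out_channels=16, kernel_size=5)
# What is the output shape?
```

Input: (7, 3, 82, 82) -> Output: (7, 16, 78, 78)

Answer: (7, 16, 78, 78)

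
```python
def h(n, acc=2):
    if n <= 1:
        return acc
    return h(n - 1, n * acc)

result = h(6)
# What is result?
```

Accumulator trace (n, acc): (6, 2) -> (5, 12) -> (4, 60) -> (3, 240) -> (2, 720) -> (1, 1440) -> return 1440

Answer: 1440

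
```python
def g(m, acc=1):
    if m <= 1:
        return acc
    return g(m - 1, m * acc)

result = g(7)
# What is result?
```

Accumulator trace (n, acc): (7, 1) -> (6, 7) -> (5, 42) -> (4, 210) -> (3, 840) -> (2, 2520) -> (1, 5040) -> return 5040

Answer: 5040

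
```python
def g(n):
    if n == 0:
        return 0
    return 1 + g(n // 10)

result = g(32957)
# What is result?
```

Count of digits of 32957: 5

Answer: 5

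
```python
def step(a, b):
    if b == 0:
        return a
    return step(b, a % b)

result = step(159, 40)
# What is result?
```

step(159, 40) -> step(40, 39) -> step(39, 1) -> step(1, 0) -> 1

Answer: 1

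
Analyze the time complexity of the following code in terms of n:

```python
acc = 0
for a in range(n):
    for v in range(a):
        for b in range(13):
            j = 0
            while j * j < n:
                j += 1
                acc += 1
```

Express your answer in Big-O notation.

Each loop level contributes: n × n × 1 × √n. Multiplying the contributions gives O(n^2√n).

Answer: O(n^2√n)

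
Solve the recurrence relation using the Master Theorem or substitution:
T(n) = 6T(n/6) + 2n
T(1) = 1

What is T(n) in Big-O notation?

By Master Theorem: a=6, b=6, f(n)=2n. Since log_6(6) = 1 and f(n) = Θ(n^1), Case 2 applies. T(n) = O(n log n).

Answer: O(n log n)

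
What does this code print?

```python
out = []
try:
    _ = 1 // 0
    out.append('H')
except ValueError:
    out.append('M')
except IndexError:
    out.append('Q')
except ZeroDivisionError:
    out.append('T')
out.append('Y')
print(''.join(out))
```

Execution trace: 'T' (except ZeroDivisionError) → 'Y' (after the try/except). Output: TY

Answer: TY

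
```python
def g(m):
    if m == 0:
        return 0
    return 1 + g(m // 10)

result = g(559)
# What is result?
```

Count of digits of 559: 3

Answer: 3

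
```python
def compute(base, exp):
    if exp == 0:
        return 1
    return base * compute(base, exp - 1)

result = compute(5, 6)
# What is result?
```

compute(5, 6) = 5 * 5 * 5 * 5 * 5 * 5 = 15625

Answer: 15625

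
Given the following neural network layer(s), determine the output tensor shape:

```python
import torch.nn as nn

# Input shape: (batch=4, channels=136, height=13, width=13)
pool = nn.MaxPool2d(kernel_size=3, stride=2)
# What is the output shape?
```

Input: (4, 136, 13, 13) -> Output: (4, 136, 6, 6)

Answer: (4, 136, 6, 6)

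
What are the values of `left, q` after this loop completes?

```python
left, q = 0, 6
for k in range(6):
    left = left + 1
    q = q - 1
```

left goes 0→6, q goes 6→0
`left, q` takes the values: (0, 6) → (1, 6) → (1, 5) → (2, 5) → (2, 4) → (3, 4) → (3, 3) → (4, 3) → (4, 2) → (5, 2) → (5, 1) → (6, 1) → (6, 0)

Answer: 6, 0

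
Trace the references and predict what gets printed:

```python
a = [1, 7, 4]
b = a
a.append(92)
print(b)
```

Key concept: basic list aliasing.
Step by step:
`a = [1, 7, 4]` → a = [1, 7, 4]
`b = a` → b = [1, 7, 4] (same object as a)
`a.append(92)` → a = [1, 7, 4, 92] (same object as b); b = [1, 7, 4, 92] (same object as a)
`print(b)` → prints [1, 7, 4, 92]

Answer: [1, 7, 4, 92]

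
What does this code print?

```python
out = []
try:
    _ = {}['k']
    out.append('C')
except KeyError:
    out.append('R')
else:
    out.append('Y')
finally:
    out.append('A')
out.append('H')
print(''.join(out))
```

Execution trace: 'R' (except KeyError) → 'A' (finally) → 'H' (after the try/except). Output: RAH

Answer: RAH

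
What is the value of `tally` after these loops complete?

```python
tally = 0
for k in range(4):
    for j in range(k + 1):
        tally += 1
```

Triangle: 1 + 2 + ... + 4
`tally` takes the values: 0 → 1 → 2 → 3 → 4 → 5 → 6 → 7 → 8 → 9 → 10

Answer: 10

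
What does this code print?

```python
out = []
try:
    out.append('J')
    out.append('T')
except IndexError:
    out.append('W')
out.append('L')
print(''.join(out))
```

Execution trace: 'J' (try body) → 'T' (try body, no exception) → 'L' (after the try/except). Output: JTL

Answer: JTL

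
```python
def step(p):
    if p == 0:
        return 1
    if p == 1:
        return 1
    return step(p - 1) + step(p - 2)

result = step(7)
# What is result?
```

Build up from base cases: step(0)=1, step(1)=1, step(2)=2, step(3)=3, step(4)=5, step(5)=8, step(6)=13, ..., step(7)=21

Answer: 21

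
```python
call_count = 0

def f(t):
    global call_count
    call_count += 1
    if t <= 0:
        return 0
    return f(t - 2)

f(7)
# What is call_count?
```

Linear recursion stepping by 2: 5 calls from t=7 down to ≤0.

Answer: 5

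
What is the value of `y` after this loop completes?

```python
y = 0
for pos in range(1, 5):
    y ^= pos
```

XOR of 1 to 4
`y` takes the values: 0 → 1 → 3 → 0 → 4

Answer: 4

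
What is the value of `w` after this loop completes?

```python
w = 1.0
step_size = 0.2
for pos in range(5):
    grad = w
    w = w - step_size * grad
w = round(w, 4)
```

Gradient descent: w = 1.0 * (1 - 0.2)^5
`w` takes the values: 1.0 → 0.8 → 0.64 → 0.512 → 0.4096 → 0.32768 → 0.3277

Answer: 0.3277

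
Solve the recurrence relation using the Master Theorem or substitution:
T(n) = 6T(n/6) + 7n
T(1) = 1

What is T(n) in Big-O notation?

By Master Theorem: a=6, b=6, f(n)=7n. Since log_6(6) = 1 and f(n) = Θ(n^1), Case 2 applies. T(n) = O(n log n).

Answer: O(n log n)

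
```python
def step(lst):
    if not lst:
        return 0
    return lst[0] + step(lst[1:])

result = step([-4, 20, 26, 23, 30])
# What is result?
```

(-4) + 20 + 26 + 23 + 30 + 0 = 95

Answer: 95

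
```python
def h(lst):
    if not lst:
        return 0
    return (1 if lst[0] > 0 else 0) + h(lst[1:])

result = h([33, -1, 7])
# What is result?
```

Count of positive elements in [33, -1, 7] = 2

Answer: 2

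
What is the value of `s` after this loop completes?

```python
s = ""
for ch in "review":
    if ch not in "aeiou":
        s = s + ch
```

Remove vowels from 'review'
`s` takes the values: "" → "r" → "rv" → "rvw"

Answer: "rvw"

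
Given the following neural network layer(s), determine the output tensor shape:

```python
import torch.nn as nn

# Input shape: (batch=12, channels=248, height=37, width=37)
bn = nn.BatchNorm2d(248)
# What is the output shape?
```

Input: (12, 248, 37, 37) -> Output: (12, 248, 37, 37)

Answer: (12, 248, 37, 37)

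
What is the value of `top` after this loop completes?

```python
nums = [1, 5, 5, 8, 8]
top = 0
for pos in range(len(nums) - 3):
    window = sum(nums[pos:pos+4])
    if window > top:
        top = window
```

Max sum of 4-element window in [1, 5, 5, 8, 8]
`top` takes the values: 0 → 19 → 26

Answer: 26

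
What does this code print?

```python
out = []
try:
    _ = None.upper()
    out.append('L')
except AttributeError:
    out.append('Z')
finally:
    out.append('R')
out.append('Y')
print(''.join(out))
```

Execution trace: 'Z' (except AttributeError) → 'R' (finally) → 'Y' (after the try/except). Output: ZRY

Answer: ZRY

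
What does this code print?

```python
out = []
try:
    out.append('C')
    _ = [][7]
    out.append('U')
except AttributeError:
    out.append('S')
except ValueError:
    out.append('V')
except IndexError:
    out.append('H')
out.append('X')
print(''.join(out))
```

Execution trace: 'C' (try body) → 'H' (except IndexError) → 'X' (after the try/except). Output: CHX

Answer: CHX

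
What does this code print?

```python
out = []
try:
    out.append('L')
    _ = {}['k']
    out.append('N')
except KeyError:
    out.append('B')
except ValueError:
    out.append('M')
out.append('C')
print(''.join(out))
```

Execution trace: 'L' (try body) → 'B' (except KeyError) → 'C' (after the try/except). Output: LBC

Answer: LBC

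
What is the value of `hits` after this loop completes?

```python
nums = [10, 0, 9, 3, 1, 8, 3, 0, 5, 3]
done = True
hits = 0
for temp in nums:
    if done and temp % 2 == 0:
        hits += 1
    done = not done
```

Count even values at even positions
`hits` takes the values: 0 → 1

Answer: 1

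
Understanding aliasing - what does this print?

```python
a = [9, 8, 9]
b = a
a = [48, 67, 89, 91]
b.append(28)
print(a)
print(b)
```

Key concept: rebinding vs mutation: a is rebound to a new list, b still points at the original.
Step by step:
`a = [9, 8, 9]` → a = [9, 8, 9]
`b = a` → b = [9, 8, 9] (same object as a)
`a = [48, 67, 89, 91]` → a = [48, 67, 89, 91]
`b.append(28)` → b = [9, 8, 9, 28]
`print(a)` → prints [48, 67, 89, 91]
`print(b)` → prints [9, 8, 9, 28]

Answer:
[48, 67, 89, 91]
[9, 8, 9, 28]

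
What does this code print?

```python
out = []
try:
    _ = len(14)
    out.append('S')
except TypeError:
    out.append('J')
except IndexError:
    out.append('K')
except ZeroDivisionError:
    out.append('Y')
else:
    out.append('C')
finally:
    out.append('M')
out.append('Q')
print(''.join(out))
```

Execution trace: 'J' (except TypeError) → 'M' (finally) → 'Q' (after the try/except). Output: JMQ

Answer: JMQ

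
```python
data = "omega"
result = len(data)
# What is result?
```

Trace:
`data = "omega"` → data = 'omega'
`result = len(data)` → result = 5
So result = 5

Answer: 5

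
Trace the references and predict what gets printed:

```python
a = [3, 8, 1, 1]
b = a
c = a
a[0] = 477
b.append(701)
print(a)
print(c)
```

Key concept: multiple aliases.
Step by step:
`a = [3, 8, 1, 1]` → a = [3, 8, 1, 1]
`b = a` → b = [3, 8, 1, 1] (same object as a)
`c = a` → c = [3, 8, 1, 1] (same object as a, b)
`a[0] = 477` → a = [477, 8, 1, 1] (same object as b, c); b = [477, 8, 1, 1] (same object as a, c); c = [477, 8, 1, 1] (same object as a, b)
`b.append(701)` → a = [477, 8, 1, 1, 701] (same object as b, c); b = [477, 8, 1, 1, 701] (same object as a, c); c = [477, 8, 1, 1, 701] (same object as a, b)
`print(a)` → prints [477, 8, 1, 1, 701]
`print(c)` → prints [477, 8, 1, 1, 701]

Answer:
[477, 8, 1, 1, 701]
[477, 8, 1, 1, 701]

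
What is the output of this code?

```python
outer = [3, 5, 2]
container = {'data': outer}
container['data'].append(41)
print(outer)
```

Key concept: dict holds reference to list.
Step by step:
`outer = [3, 5, 2]` → outer = [3, 5, 2]
`container = {'data': outer}` → container = {'data': [3, 5, 2]}
`container['data'].append(41)` → outer = [3, 5, 2, 41]; container = {'data': [3, 5, 2, 41]}
`print(outer)` → prints [3, 5, 2, 41]

Answer: [3, 5, 2, 41]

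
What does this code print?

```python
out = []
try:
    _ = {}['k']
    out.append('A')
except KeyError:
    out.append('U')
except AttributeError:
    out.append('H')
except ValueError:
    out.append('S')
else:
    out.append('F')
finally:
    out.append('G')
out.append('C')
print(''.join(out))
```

Execution trace: 'U' (except KeyError) → 'G' (finally) → 'C' (after the try/except). Output: UGC

Answer: UGC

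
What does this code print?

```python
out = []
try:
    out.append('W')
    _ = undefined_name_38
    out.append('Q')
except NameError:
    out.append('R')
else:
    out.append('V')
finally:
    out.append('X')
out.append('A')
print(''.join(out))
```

Execution trace: 'W' (try body) → 'R' (except NameError) → 'X' (finally) → 'A' (after the try/except). Output: WRXA

Answer: WRXA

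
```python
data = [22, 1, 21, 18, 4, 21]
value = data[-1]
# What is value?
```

Trace:
`data = [22, 1, 21, 18, 4, 21]` → data = [22, 1, 21, 18, 4, 21]
`value = data[-1]` → value = 21
So value = 21

Answer: 21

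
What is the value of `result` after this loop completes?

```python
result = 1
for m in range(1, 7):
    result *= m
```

6! = 720
`result` takes the values: 1 → 2 → 6 → 24 → 120 → 720

Answer: 720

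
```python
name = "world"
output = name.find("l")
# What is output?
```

Trace:
`name = "world"` → name = 'world'
`output = name.find("l")` → output = 3
So output = 3

Answer: 3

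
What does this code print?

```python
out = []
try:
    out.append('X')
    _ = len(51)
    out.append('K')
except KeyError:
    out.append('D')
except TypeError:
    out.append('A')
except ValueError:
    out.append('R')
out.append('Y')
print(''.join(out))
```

Execution trace: 'X' (try body) → 'A' (except TypeError) → 'Y' (after the try/except). Output: XAY

Answer: XAY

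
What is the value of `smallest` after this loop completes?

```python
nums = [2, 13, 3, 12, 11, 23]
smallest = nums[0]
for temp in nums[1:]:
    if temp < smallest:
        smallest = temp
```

Minimum of [2, 13, 3, 12, 11, 23]
`smallest` takes the values: 2

Answer: 2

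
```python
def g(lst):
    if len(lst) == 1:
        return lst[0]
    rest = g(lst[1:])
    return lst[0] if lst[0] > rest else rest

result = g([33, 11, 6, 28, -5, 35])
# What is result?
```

Recursive max over [33, 11, 6, 28, -5, 35] = 35

Answer: 35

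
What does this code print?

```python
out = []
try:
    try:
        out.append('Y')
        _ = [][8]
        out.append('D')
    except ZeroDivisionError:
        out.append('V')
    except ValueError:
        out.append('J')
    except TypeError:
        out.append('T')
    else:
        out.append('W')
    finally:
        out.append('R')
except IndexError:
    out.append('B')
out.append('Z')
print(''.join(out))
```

Execution trace: 'Y' (try body) → 'R' (finally) → 'B' (outer except IndexError) → 'Z' (after the try/except). Output: YRBZ

Answer: YRBZ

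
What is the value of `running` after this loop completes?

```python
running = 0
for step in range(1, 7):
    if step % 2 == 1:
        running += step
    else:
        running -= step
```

Add odd, subtract even
`running` takes the values: 0 → 1 → -1 → 2 → -2 → 3 → -3

Answer: -3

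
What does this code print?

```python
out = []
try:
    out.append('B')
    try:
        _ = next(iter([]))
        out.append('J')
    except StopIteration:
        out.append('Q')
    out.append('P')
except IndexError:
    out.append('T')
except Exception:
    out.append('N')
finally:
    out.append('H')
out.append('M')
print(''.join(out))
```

Execution trace: 'B' (try body) → 'Q' (inner except StopIteration) → 'P' (try body, no exception) → 'H' (finally) → 'M' (after the try/except). Output: BQPHM

Answer: BQPHM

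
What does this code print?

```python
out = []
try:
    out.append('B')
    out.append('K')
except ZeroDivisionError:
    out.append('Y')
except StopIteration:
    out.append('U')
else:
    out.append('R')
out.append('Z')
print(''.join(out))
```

Execution trace: 'B' (try body) → 'K' (try body, no exception) → 'R' (else) → 'Z' (after the try/except). Output: BKRZ

Answer: BKRZ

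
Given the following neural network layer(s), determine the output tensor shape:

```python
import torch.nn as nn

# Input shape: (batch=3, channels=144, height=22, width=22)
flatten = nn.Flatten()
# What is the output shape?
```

Input: (3, 144, 22, 22) -> Output: (3, 69696)

Answer: (3, 69696)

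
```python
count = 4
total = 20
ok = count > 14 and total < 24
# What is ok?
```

Trace:
`count = 4` → count = 4
`total = 20` → total = 20
`ok = count > 14 and total < 24` → ok = False
So ok = False

Answer: False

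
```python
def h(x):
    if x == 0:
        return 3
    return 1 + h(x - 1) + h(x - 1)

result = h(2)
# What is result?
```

h(x) = 1 + 2·h(x-1), h(0)=3. Closed form: (3+1)·2^2 - 1 = 15.

Answer: 15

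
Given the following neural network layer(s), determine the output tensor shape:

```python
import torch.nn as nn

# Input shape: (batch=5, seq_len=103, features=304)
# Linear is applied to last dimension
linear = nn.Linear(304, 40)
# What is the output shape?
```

Input: (5, 103, 304) -> Output: (5, 103, 40)

Answer: (5, 103, 40)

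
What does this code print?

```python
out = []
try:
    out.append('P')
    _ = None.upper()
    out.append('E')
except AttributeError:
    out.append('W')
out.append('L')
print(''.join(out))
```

Execution trace: 'P' (try body) → 'W' (except AttributeError) → 'L' (after the try/except). Output: PWL

Answer: PWL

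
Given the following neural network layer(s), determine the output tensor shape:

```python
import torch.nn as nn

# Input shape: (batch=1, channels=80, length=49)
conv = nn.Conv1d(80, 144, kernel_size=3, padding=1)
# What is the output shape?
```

Input: (1, 80, 49) -> Output: (1, 144, 49)

Answer: (1, 144, 49)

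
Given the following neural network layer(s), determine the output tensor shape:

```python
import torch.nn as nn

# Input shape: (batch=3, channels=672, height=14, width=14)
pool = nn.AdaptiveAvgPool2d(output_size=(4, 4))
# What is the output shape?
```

Input: (3, 672, 14, 14) -> Output: (3, 672, 4, 4)

Answer: (3, 672, 4, 4)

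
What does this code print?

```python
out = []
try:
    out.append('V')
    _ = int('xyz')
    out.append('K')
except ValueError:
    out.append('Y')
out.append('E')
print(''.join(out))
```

Execution trace: 'V' (try body) → 'Y' (except ValueError) → 'E' (after the try/except). Output: VYE

Answer: VYE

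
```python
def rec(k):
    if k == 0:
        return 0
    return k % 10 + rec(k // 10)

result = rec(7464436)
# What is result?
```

Sum of digits of 7464436: 6 + 3 + 4 + 4 + 6 + 4 + 7 = 34

Answer: 34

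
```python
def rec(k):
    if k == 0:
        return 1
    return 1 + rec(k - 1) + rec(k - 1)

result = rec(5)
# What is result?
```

rec(k) = 1 + 2·rec(k-1), rec(0)=1. Closed form: (1+1)·2^5 - 1 = 63.

Answer: 63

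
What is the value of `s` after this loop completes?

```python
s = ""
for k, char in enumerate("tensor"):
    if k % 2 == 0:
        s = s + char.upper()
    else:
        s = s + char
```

Uppercase even positions in 'tensor'
`s` takes the values: "" → "T" → "Te" → "TeN" → "TeNs" → "TeNsO" → "TeNsOr"

Answer: "TeNsOr"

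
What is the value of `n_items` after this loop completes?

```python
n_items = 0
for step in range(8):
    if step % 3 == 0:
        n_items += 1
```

Count numbers divisible by 3 in range(8)
`n_items` takes the values: 0 → 1 → 2 → 3

Answer: 3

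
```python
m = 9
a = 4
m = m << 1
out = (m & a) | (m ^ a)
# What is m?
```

Trace:
`m = 9` → m = 9
`a = 4` → a = 4
`m = m << 1` → m = 18
`out = (m & a) | (m ^ a)` → out = 22
So m = 18

Answer: 18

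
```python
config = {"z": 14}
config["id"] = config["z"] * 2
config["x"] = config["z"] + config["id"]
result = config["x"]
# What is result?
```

Trace:
`config = {"z": 14}` → config = {'z': 14}
`config["id"] = config["z"] * 2` → config = {'z': 14, 'id': 28}
`config["x"] = config["z"] + config["id"]` → config = {'z': 14, 'id': 28, 'x': 42}
`result = config["x"]` → result = 42
So result = 42

Answer: 42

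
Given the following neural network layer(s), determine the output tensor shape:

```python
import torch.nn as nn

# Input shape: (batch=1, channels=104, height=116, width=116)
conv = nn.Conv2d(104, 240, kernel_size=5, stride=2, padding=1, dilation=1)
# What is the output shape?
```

Input: (1, 104, 116, 116) -> Output: (1, 240, 57, 57)

Answer: (1, 240, 57, 57)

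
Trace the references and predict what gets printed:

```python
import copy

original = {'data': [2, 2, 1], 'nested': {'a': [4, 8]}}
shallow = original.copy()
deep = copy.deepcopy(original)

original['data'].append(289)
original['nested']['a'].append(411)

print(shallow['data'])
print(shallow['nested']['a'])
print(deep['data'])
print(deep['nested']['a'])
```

Key concept: comparing shallow vs deep copy.
Step by step:
`original = {'data': [2, 2, 1], 'nested': {'a': [4, 8]}}` → original = {'data': [2, 2, 1], 'nested': {'a': [4, 8]}}
`shallow = original.copy()` → shallow = {'data': [2, 2, 1], 'nested': {'a': [4, 8]}}
`deep = copy.deepcopy(original)` → deep = {'data': [2, 2, 1], 'nested': {'a': [4, 8]}}
`original['data'].append(289)` → original = {'data': [2, 2, 1, 289], 'nested': {'a': [4, 8]}}; shallow = {'data': [2, 2, 1, 289], 'nested': {'a': [4, 8]}}
`original['nested']['a'].append(411)` → original = {'data': [2, 2, 1, 289], 'nested': {'a': [4, 8, 411]}}; shallow = {'data': [2, 2, 1, 289], 'nested': {'a': [4, 8, 411]}}
`print(shallow['data'])` → prints [2, 2, 1, 289]
`print(shallow['nested']['a'])` → prints [4, 8, 411]
`print(deep['data'])` → prints [2, 2, 1]
`print(deep['nested']['a'])` → prints [4, 8]

Answer:
[2, 2, 1, 289]
[4, 8, 411]
[2, 2, 1]
[4, 8]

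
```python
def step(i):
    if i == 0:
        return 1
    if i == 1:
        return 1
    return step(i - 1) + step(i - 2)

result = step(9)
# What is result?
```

Build up from base cases: step(0)=1, step(1)=1, step(2)=2, step(3)=3, step(4)=5, step(5)=8, step(6)=13, ..., step(9)=55

Answer: 55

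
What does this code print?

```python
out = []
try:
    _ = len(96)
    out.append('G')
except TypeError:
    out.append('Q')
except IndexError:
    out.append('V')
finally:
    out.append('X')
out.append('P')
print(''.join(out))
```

Execution trace: 'Q' (except TypeError) → 'X' (finally) → 'P' (after the try/except). Output: QXP

Answer: QXP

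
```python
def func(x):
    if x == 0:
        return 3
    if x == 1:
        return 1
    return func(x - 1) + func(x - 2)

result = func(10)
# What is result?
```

Build up from base cases: func(0)=3, func(1)=1, func(2)=4, func(3)=5, func(4)=9, func(5)=14, func(6)=23, ..., func(10)=157

Answer: 157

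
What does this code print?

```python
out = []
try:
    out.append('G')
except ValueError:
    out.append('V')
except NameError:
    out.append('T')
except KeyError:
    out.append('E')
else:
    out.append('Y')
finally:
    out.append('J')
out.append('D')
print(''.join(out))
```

Execution trace: 'G' (try body, no exception) → 'Y' (else) → 'J' (finally) → 'D' (after the try/except). Output: GYJD

Answer: GYJD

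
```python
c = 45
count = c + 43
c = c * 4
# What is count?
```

Trace:
`c = 45` → c = 45
`count = c + 43` → count = 88
`c = c * 4` → c = 180
So count = 88

Answer: 88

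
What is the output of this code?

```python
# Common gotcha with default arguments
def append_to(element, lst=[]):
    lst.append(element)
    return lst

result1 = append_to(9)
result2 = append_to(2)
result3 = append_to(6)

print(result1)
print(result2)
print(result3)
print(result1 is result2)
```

Key concept: mutable default argument gotcha.
Step by step:
`result1 = append_to(9)` → result1 = [9]
`result2 = append_to(2)` → result1 = [9, 2] (same object as result2); result2 = [9, 2] (same object as result1)
`result3 = append_to(6)` → result1 = [9, 2, 6] (same object as result2, result3); result2 = [9, 2, 6] (same object as result1, result3); result3 = [9, 2, 6] (same object as result1, result2)
`print(result1)` → prints [9, 2, 6]
`print(result2)` → prints [9, 2, 6]
`print(result3)` → prints [9, 2, 6]
`print(result1 is result2)` → prints True

Answer:
[9, 2, 6]
[9, 2, 6]
[9, 2, 6]
True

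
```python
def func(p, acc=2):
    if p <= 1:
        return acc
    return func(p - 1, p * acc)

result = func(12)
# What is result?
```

Accumulator trace (n, acc): (12, 2) -> (11, 24) -> (10, 264) -> (9, 2640) -> (8, 23760) -> (7, 190080) -> (6, 1330560) -> (5, 7983360) -> (4, 39916800) -> (3, 159667200) -> (2, 479001600) -> (1, 958003200) -> return 958003200

Answer: 958003200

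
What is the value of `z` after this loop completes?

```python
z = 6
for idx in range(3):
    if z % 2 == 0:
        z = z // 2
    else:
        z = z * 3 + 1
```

Collatz-style transformation from 6
`z` takes the values: 6 → 3 → 10 → 5

Answer: 5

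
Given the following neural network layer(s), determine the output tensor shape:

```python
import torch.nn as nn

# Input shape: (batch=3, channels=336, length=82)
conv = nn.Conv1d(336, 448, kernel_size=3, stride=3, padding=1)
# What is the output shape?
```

Input: (3, 336, 82) -> Output: (3, 448, 28)

Answer: (3, 448, 28)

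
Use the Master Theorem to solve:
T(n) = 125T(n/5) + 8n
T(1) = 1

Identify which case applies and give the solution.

a=125, b=5, f(n)=8n. log_5(125) = 3. Since c=1 < 3, Case 1 applies: T(n) = Θ(n^log_b(a)) = O(n^3).

Answer: O(n^3) - Case 1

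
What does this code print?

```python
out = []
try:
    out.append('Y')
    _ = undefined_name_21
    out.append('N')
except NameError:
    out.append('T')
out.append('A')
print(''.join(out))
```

Execution trace: 'Y' (try body) → 'T' (except NameError) → 'A' (after the try/except). Output: YTA

Answer: YTA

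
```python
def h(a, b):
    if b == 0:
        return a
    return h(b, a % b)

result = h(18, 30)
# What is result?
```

h(18, 30) -> h(30, 18) -> h(18, 12) -> h(12, 6) -> h(6, 0) -> 6

Answer: 6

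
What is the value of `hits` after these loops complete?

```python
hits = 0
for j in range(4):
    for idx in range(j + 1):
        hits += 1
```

Triangle: 1 + 2 + ... + 4
`hits` takes the values: 0 → 1 → 2 → 3 → 4 → 5 → 6 → 7 → 8 → 9 → 10

Answer: 10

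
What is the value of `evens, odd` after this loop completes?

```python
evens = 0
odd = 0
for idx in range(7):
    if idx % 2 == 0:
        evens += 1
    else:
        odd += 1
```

Count evens and odds in range(7)
`evens, odd` takes the values: (0, 0) → (1, 0) → (1, 1) → (2, 1) → (2, 2) → (3, 2) → (3, 3) → (4, 3)

Answer: 4, 3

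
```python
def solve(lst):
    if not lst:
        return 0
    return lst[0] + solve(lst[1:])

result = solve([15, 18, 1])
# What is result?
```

15 + 18 + 1 + 0 = 34

Answer: 34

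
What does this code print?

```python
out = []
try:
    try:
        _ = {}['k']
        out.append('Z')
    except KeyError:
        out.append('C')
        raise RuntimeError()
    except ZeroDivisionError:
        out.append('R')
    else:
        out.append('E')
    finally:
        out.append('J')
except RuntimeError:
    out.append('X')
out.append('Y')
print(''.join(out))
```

Execution trace: 'C' (inner except KeyError) → 'J' (inner finally) → 'X' (outer except RuntimeError) → 'Y' (after the try/except). Output: CJXY

Answer: CJXY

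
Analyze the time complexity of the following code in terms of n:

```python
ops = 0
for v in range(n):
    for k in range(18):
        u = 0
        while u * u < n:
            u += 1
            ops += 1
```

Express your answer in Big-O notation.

Each loop level contributes: n × 1 × √n. Multiplying the contributions gives O(n√n).

Answer: O(n√n)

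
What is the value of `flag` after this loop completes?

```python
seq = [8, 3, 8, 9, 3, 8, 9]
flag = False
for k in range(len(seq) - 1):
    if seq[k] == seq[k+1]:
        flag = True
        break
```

Check consecutive duplicates in [8, 3, 8, 9, 3, 8, 9]
`flag` takes the values: False

Answer: False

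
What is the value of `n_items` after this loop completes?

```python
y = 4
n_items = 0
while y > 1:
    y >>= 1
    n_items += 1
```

Count right shifts until 1
`n_items` takes the values: 0 → 1 → 2

Answer: 2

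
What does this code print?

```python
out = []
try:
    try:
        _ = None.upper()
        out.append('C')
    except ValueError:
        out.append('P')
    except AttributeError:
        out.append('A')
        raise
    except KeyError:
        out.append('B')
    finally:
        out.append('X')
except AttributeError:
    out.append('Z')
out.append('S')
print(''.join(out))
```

Execution trace: 'A' (inner except AttributeError) → 'X' (inner finally) → 'Z' (outer except AttributeError) → 'S' (after the try/except). Output: AXZS

Answer: AXZS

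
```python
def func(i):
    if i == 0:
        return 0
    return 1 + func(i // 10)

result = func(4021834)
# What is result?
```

Count of digits of 4021834: 7

Answer: 7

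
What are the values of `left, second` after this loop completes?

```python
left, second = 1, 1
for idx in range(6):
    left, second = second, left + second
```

Fibonacci: after 6 iterations
`left, second` takes the values: (1, 1) → (1, 2) → (2, 3) → (3, 5) → (5, 8) → (8, 13) → (13, 21)

Answer: 13, 21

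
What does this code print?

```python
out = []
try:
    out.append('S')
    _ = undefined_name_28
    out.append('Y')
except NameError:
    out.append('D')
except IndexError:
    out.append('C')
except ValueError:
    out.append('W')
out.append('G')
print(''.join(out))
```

Execution trace: 'S' (try body) → 'D' (except NameError) → 'G' (after the try/except). Output: SDG

Answer: SDG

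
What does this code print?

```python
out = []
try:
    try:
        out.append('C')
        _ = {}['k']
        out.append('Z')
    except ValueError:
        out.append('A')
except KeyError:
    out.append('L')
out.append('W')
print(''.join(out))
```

Execution trace: 'C' (try body) → 'L' (outer except KeyError) → 'W' (after the try/except). Output: CLW

Answer: CLW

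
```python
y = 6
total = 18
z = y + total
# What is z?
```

Trace:
`y = 6` → y = 6
`total = 18` → total = 18
`z = y + total` → z = 24
So z = 24

Answer: 24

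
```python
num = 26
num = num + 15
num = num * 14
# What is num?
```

Trace:
`num = 26` → num = 26
`num = num + 15` → num = 41
`num = num * 14` → num = 574
So num = 574

Answer: 574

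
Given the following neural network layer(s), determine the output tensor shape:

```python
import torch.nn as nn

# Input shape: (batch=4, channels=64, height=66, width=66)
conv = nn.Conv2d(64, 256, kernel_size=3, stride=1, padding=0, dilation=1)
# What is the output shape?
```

Input: (4, 64, 66, 66) -> Output: (4, 256, 64, 64)

Answer: (4, 256, 64, 64)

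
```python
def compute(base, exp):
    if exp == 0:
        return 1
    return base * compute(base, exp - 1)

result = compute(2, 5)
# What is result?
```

compute(2, 5) = 2 * 2 * 2 * 2 * 2 = 32

Answer: 32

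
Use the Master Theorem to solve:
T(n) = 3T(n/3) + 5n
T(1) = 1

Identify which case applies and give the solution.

a=3, b=3, f(n)=5n. log_3(3) = 1. Since c=1 = 1, Case 2 applies: T(n) = Θ(n^log_b(a) · log n) = O(n log n).

Answer: O(n log n) - Case 2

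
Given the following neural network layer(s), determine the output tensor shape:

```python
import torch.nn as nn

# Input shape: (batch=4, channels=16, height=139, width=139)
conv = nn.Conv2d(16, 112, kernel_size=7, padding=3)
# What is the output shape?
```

Input: (4, 16, 139, 139) -> Output: (4, 112, 139, 139)

Answer: (4, 112, 139, 139)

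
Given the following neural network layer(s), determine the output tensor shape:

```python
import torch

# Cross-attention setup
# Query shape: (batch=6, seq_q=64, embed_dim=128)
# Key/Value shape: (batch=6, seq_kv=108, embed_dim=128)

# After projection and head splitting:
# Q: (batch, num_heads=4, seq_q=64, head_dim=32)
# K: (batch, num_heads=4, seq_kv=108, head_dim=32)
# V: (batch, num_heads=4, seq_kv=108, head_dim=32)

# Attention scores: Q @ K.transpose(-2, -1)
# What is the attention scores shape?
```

Input: (6, 64, 128) -> Output: (6, 4, 64, 108)

Answer: (6, 4, 64, 108)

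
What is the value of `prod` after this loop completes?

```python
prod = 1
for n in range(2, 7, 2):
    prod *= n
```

Product of even numbers 2 to 6
`prod` takes the values: 1 → 2 → 8 → 48

Answer: 48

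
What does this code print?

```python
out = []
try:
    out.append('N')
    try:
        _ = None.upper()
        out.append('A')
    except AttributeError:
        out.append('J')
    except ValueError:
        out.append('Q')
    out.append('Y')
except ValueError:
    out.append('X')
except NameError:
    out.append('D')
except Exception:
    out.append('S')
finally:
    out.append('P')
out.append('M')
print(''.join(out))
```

Execution trace: 'N' (try body) → 'J' (inner except AttributeError) → 'Y' (try body, no exception) → 'P' (finally) → 'M' (after the try/except). Output: NJYPM

Answer: NJYPM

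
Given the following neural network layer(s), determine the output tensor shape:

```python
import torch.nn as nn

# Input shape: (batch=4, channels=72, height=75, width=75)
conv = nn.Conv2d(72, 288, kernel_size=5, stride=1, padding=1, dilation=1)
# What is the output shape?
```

Input: (4, 72, 75, 75) -> Output: (4, 288, 73, 73)

Answer: (4, 288, 73, 73)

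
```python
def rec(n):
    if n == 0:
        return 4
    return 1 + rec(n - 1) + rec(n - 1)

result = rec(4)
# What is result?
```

rec(n) = 1 + 2·rec(n-1), rec(0)=4. Closed form: (4+1)·2^4 - 1 = 79.

Answer: 79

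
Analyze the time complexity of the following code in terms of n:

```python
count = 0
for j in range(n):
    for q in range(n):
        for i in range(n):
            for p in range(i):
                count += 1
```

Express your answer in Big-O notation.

Each loop level contributes: n × n × n × n. Multiplying the contributions gives O(n^4).

Answer: O(n^4)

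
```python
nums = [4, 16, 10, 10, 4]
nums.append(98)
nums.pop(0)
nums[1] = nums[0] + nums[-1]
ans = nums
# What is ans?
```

Trace:
`nums = [4, 16, 10, 10, 4]` → nums = [4, 16, 10, 10, 4]
`nums.append(98)` → nums = [4, 16, 10, 10, 4, 98]
`nums.pop(0)` → nums = [16, 10, 10, 4, 98]
`nums[1] = nums[0] + nums[-1]` → nums = [16, 114, 10, 4, 98]
`ans = nums` → ans = [16, 114, 10, 4, 98]
So ans = [16, 114, 10, 4, 98]

Answer: [16, 114, 10, 4, 98]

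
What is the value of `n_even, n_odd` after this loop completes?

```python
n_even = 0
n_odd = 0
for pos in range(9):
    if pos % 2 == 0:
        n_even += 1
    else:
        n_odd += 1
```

Count evens and odds in range(9)
`n_even, n_odd` takes the values: (0, 0) → (1, 0) → (1, 1) → (2, 1) → (2, 2) → (3, 2) → (3, 3) → (4, 3) → (4, 4) → (5, 4)

Answer: 5, 4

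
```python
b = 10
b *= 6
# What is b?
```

Trace:
`b = 10` → b = 10
`b *= 6` → b = 60
So b = 60

Answer: 60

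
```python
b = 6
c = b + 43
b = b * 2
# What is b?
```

Trace:
`b = 6` → b = 6
`c = b + 43` → c = 49
`b = b * 2` → b = 12
So b = 12

Answer: 12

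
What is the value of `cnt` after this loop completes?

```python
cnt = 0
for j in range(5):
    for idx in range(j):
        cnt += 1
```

Triangle number: 0+1+2+...+4
`cnt` takes the values: 0 → 1 → 2 → 3 → 4 → 5 → 6 → 7 → 8 → 9 → 10

Answer: 10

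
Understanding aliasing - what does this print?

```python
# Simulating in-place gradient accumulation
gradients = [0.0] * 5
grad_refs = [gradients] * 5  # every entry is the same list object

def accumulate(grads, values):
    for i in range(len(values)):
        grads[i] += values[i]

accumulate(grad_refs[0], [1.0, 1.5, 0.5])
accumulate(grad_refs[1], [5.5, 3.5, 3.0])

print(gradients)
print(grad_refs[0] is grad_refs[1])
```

Key concept: gradient accumulation aliasing.
Step by step:
`gradients = [0.0] * 5` → gradients = [0.0, 0.0, 0.0, 0.0, 0.0]
`grad_refs = [gradients] * 5` → grad_refs = [[0.0, 0.0, 0.0, 0.0, 0.0], [0.0, 0.0, 0.0, 0.0, 0.0], [0.0, 0.0, 0.0, 0.0, 0.0], [0.0, 0.0, 0.0, 0.0, 0.0], [0.0, 0.0, 0.0, 0.0, 0.0]]
`accumulate(grad_refs[0], [1.0, 1.5, 0.5])` → gradients = [1.0, 1.5, 0.5, 0.0, 0.0]; grad_refs = [[1.0, 1.5, 0.5, 0.0, 0.0], [1.0, 1.5, 0.5, 0.0, 0.0], [1.0, 1.5, 0.5, 0.0, 0.0], [1.0, 1.5, 0.5, 0.0, 0.0], [1.0, 1.5, 0.5, 0.0, 0.0]]
`accumulate(grad_refs[1], [5.5, 3.5, 3.0])` → gradients = [6.5, 5.0, 3.5, 0.0, 0.0]; grad_refs = [[6.5, 5.0, 3.5, 0.0, 0.0], [6.5, 5.0, 3.5, 0.0, 0.0], [6.5, 5.0, 3.5, 0.0, 0.0], [6.5, 5.0, 3.5, 0.0, 0.0], [6.5, 5.0, 3.5, 0.0, 0.0]]
`print(gradients)` → prints [6.5, 5.0, 3.5, 0.0, 0.0]
`print(grad_refs[0] is grad_refs[1])` → prints True

Answer:
[6.5, 5.0, 3.5, 0.0, 0.0]
True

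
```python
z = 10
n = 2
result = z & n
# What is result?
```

Trace:
`z = 10` → z = 10
`n = 2` → n = 2
`result = z & n` → result = 2
So result = 2

Answer: 2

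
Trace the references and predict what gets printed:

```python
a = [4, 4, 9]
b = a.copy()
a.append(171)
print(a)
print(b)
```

Key concept: list.copy() creates independent copy.
Step by step:
`a = [4, 4, 9]` → a = [4, 4, 9]
`b = a.copy()` → b = [4, 4, 9]
`a.append(171)` → a = [4, 4, 9, 171]
`print(a)` → prints [4, 4, 9, 171]
`print(b)` → prints [4, 4, 9]

Answer:
[4, 4, 9, 171]
[4, 4, 9]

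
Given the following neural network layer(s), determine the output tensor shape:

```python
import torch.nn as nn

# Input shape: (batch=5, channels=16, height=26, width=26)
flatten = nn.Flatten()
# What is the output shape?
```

Input: (5, 16, 26, 26) -> Output: (5, 10816)

Answer: (5, 10816)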